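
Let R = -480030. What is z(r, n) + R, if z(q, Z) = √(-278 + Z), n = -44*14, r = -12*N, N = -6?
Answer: -480030 + I*√894 ≈ -4.8003e+5 + 29.9*I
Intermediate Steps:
r = 72 (r = -12*(-6) = 72)
n = -616
z(r, n) + R = √(-278 - 616) - 480030 = √(-894) - 480030 = I*√894 - 480030 = -480030 + I*√894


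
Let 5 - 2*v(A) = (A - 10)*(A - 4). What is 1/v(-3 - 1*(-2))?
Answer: -1/25 ≈ -0.040000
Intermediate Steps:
v(A) = 5/2 - (-10 + A)*(-4 + A)/2 (v(A) = 5/2 - (A - 10)*(A - 4)/2 = 5/2 - (-10 + A)*(-4 + A)/2)
1/v(-3 - 1*(-2)) = 1/(-35/2 + 7*(-3 - 1*(-2)) - (-3 - 1*(-2))²/2) = 1/(-35/2 + 7*(-3 + 2) - (-3 + 2)²/2) = 1/(-35/2 + 7*(-1) - ½*(-1)²) = 1/(-35/2 - 7 - ½*1) = 1/(-35/2 - 7 - ½) = 1/(-25) = -1/25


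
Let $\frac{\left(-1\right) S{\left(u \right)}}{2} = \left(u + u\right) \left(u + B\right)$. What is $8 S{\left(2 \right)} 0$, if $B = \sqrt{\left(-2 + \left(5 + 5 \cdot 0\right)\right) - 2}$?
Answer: $0$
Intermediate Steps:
$B = 1$ ($B = \sqrt{\left(-2 + \left(5 + 0\right)\right) - 2} = \sqrt{\left(-2 + 5\right) - 2} = \sqrt{3 - 2} = \sqrt{1} = 1$)
$S{\left(u \right)} = - 4 u \left(1 + u\right)$ ($S{\left(u \right)} = - 2 \left(u + u\right) \left(u + 1\right) = - 2 \cdot 2 u \left(1 + u\right) = - 4 u \left(1 + u\right)$)
$8 S{\left(2 \right)} 0 = 8 \left(\left(-4\right) 2 \left(1 + 2\right)\right) 0 = 8 \left(\left(-4\right) 2 \cdot 3\right) 0 = 8 \left(-24\right) 0 = \left(-192\right) 0 = 0$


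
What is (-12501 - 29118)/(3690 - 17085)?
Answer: 13873/4465 ≈ 3.1071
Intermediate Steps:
(-12501 - 29118)/(3690 - 17085) = -41619/(-13395) = -41619*(-1/13395) = 13873/4465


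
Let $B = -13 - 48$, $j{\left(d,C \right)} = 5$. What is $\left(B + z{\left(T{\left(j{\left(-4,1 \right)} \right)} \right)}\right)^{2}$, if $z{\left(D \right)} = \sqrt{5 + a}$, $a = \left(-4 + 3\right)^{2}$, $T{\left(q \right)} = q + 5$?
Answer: $\left(61 - \sqrt{6}\right)^{2} \approx 3428.2$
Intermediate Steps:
$T{\left(q \right)} = 5 + q$
$a = 1$ ($a = \left(-1\right)^{2} = 1$)
$B = -61$ ($B = -13 - 48 = -61$)
$z{\left(D \right)} = \sqrt{6}$ ($z{\left(D \right)} = \sqrt{5 + 1} = \sqrt{6}$)
$\left(B + z{\left(T{\left(j{\left(-4,1 \right)} \right)} \right)}\right)^{2} = \left(-61 + \sqrt{6}\right)^{2}$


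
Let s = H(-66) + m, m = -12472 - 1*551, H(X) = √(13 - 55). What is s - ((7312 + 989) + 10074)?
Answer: -31398 + I*√42 ≈ -31398.0 + 6.4807*I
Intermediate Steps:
H(X) = I*√42 (H(X) = √(-42) = I*√42)
m = -13023 (m = -12472 - 551 = -13023)
s = -13023 + I*√42 (s = I*√42 - 13023 = -13023 + I*√42 ≈ -13023.0 + 6.4807*I)
s - ((7312 + 989) + 10074) = (-13023 + I*√42) - ((7312 + 989) + 10074) = (-13023 + I*√42) - (8301 + 10074) = (-13023 + I*√42) - 1*18375 = (-13023 + I*√42) - 18375 = -31398 + I*√42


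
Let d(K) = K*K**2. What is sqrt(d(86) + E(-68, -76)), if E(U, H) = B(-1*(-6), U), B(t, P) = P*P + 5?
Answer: sqrt(640685) ≈ 800.43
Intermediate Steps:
B(t, P) = 5 + P**2 (B(t, P) = P**2 + 5 = 5 + P**2)
d(K) = K**3
E(U, H) = 5 + U**2
sqrt(d(86) + E(-68, -76)) = sqrt(86**3 + (5 + (-68)**2)) = sqrt(636056 + (5 + 4624)) = sqrt(636056 + 4629) = sqrt(640685)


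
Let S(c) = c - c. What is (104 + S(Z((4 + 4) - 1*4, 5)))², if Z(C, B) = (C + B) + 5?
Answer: 10816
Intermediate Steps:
Z(C, B) = 5 + B + C (Z(C, B) = (B + C) + 5 = 5 + B + C)
S(c) = 0
(104 + S(Z((4 + 4) - 1*4, 5)))² = (104 + 0)² = 104² = 10816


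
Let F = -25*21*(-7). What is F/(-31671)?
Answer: -1225/10557 ≈ -0.11604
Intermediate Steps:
F = 3675 (F = -525*(-7) = 3675)
F/(-31671) = 3675/(-31671) = 3675*(-1/31671) = -1225/10557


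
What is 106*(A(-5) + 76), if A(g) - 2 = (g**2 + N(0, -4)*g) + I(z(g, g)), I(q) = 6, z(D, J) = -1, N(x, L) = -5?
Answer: 14204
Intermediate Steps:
A(g) = 8 + g**2 - 5*g (A(g) = 2 + ((g**2 - 5*g) + 6) = 2 + (6 + g**2 - 5*g) = 8 + g**2 - 5*g)
106*(A(-5) + 76) = 106*((8 + (-5)**2 - 5*(-5)) + 76) = 106*((8 + 25 + 25) + 76) = 106*(58 + 76) = 106*134 = 14204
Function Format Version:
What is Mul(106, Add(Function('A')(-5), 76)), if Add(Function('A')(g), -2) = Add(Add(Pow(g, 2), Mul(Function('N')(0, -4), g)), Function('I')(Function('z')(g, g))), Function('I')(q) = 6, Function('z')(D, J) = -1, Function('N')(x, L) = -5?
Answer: 14204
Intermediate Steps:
Function('A')(g) = Add(8, Pow(g, 2), Mul(-5, g)) (Function('A')(g) = Add(2, Add(Add(Pow(g, 2), Mul(-5, g)), 6)) = Add(2, Add(6, Pow(g, 2), Mul(-5, g))) = Add(8, Pow(g, 2), Mul(-5, g)))
Mul(106, Add(Function('A')(-5), 76)) = Mul(106, Add(Add(8, Pow(-5, 2), Mul(-5, -5)), 76)) = Mul(106, Add(Add(8, 25, 25), 76)) = Mul(106, Add(58, 76)) = Mul(106, 134) = 14204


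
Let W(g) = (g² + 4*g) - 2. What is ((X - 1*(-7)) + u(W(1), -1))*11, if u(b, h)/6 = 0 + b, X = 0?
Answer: 275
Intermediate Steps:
W(g) = -2 + g² + 4*g
u(b, h) = 6*b (u(b, h) = 6*(0 + b) = 6*b)
((X - 1*(-7)) + u(W(1), -1))*11 = ((0 - 1*(-7)) + 6*(-2 + 1² + 4*1))*11 = ((0 + 7) + 6*(-2 + 1 + 4))*11 = (7 + 6*3)*11 = (7 + 18)*11 = 25*11 = 275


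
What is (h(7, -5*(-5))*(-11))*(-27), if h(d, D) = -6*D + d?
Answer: -42471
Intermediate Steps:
h(d, D) = d - 6*D
(h(7, -5*(-5))*(-11))*(-27) = ((7 - (-30)*(-5))*(-11))*(-27) = ((7 - 6*25)*(-11))*(-27) = ((7 - 150)*(-11))*(-27) = -143*(-11)*(-27) = 1573*(-27) = -42471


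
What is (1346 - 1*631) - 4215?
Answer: -3500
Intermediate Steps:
(1346 - 1*631) - 4215 = (1346 - 631) - 4215 = 715 - 4215 = -3500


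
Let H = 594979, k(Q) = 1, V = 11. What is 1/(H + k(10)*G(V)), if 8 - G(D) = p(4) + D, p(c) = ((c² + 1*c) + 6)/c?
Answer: 2/1189939 ≈ 1.6808e-6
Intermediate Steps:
p(c) = (6 + c + c²)/c (p(c) = ((c² + c) + 6)/c = ((c + c²) + 6)/c = (6 + c + c²)/c)
G(D) = 3/2 - D (G(D) = 8 - ((1 + 4 + 6/4) + D) = 8 - ((1 + 4 + 6*(¼)) + D) = 8 - ((1 + 4 + 3/2) + D) = 8 - (13/2 + D) = 8 + (-13/2 - D) = 3/2 - D)
1/(H + k(10)*G(V)) = 1/(594979 + 1*(3/2 - 1*11)) = 1/(594979 + 1*(3/2 - 11)) = 1/(594979 + 1*(-19/2)) = 1/(594979 - 19/2) = 1/(1189939/2) = 2/1189939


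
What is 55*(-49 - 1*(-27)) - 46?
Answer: -1256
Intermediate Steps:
55*(-49 - 1*(-27)) - 46 = 55*(-49 + 27) - 46 = 55*(-22) - 46 = -1210 - 46 = -1256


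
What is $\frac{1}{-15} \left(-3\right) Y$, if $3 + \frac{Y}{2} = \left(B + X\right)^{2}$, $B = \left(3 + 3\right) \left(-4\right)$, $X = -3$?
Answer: $\frac{1452}{5} \approx 290.4$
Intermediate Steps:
$B = -24$ ($B = 6 \left(-4\right) = -24$)
$Y = 1452$ ($Y = -6 + 2 \left(-24 - 3\right)^{2} = -6 + 2 \left(-27\right)^{2} = -6 + 2 \cdot 729 = -6 + 1458 = 1452$)
$\frac{1}{-15} \left(-3\right) Y = \frac{1}{-15} \left(-3\right) 1452 = \left(- \frac{1}{15}\right) \left(-3\right) 1452 = \frac{1}{5} \cdot 1452 = \frac{1452}{5}$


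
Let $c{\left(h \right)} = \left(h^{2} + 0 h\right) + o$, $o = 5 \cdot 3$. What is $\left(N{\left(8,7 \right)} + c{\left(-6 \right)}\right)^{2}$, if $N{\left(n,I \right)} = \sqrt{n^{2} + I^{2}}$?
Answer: $\left(51 + \sqrt{113}\right)^{2} \approx 3798.3$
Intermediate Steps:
$o = 15$
$c{\left(h \right)} = 15 + h^{2}$ ($c{\left(h \right)} = \left(h^{2} + 0 h\right) + 15 = \left(h^{2} + 0\right) + 15 = h^{2} + 15 = 15 + h^{2}$)
$N{\left(n,I \right)} = \sqrt{I^{2} + n^{2}}$
$\left(N{\left(8,7 \right)} + c{\left(-6 \right)}\right)^{2} = \left(\sqrt{7^{2} + 8^{2}} + \left(15 + \left(-6\right)^{2}\right)\right)^{2} = \left(\sqrt{49 + 64} + \left(15 + 36\right)\right)^{2} = \left(\sqrt{113} + 51\right)^{2} = \left(51 + \sqrt{113}\right)^{2}$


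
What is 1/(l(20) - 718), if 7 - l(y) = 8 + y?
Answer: -1/739 ≈ -0.0013532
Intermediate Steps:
l(y) = -1 - y (l(y) = 7 - (8 + y) = 7 + (-8 - y) = -1 - y)
1/(l(20) - 718) = 1/((-1 - 1*20) - 718) = 1/((-1 - 20) - 718) = 1/(-21 - 718) = 1/(-739) = -1/739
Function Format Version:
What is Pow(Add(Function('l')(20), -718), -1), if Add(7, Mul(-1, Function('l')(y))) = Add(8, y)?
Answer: Rational(-1, 739) ≈ -0.0013532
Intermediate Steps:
Function('l')(y) = Add(-1, Mul(-1, y)) (Function('l')(y) = Add(7, Mul(-1, Add(8, y))) = Add(7, Add(-8, Mul(-1, y))) = Add(-1, Mul(-1, y)))
Pow(Add(Function('l')(20), -718), -1) = Pow(Add(Add(-1, Mul(-1, 20)), -718), -1) = Pow(Add(Add(-1, -20), -718), -1) = Pow(Add(-21, -718), -1) = Pow(-739, -1) = Rational(-1, 739)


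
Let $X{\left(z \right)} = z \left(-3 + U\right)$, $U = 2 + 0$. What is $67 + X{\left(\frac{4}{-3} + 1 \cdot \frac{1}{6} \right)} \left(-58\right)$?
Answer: $- \frac{2}{3} \approx -0.66667$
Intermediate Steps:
$U = 2$
$X{\left(z \right)} = - z$ ($X{\left(z \right)} = z \left(-3 + 2\right) = z \left(-1\right) = - z$)
$67 + X{\left(\frac{4}{-3} + 1 \cdot \frac{1}{6} \right)} \left(-58\right) = 67 + - (\frac{4}{-3} + 1 \cdot \frac{1}{6}) \left(-58\right) = 67 + - (4 \left(- \frac{1}{3}\right) + 1 \cdot \frac{1}{6}) \left(-58\right) = 67 + - (- \frac{4}{3} + \frac{1}{6}) \left(-58\right) = 67 + \left(-1\right) \left(- \frac{7}{6}\right) \left(-58\right) = 67 + \frac{7}{6} \left(-58\right) = 67 - \frac{203}{3} = - \frac{2}{3}$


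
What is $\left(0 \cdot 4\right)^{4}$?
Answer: $0$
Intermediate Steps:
$\left(0 \cdot 4\right)^{4} = 0^{4} = 0$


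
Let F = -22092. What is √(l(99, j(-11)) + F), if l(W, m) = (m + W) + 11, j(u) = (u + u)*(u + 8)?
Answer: 2*I*√5479 ≈ 148.04*I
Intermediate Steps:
j(u) = 2*u*(8 + u) (j(u) = (2*u)*(8 + u) = 2*u*(8 + u))
l(W, m) = 11 + W + m (l(W, m) = (W + m) + 11 = 11 + W + m)
√(l(99, j(-11)) + F) = √((11 + 99 + 2*(-11)*(8 - 11)) - 22092) = √((11 + 99 + 2*(-11)*(-3)) - 22092) = √((11 + 99 + 66) - 22092) = √(176 - 22092) = √(-21916) = 2*I*√5479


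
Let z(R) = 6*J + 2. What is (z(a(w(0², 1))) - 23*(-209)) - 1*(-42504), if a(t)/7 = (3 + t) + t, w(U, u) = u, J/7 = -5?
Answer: 47103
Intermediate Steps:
J = -35 (J = 7*(-5) = -35)
a(t) = 21 + 14*t (a(t) = 7*((3 + t) + t) = 7*(3 + 2*t) = 21 + 14*t)
z(R) = -208 (z(R) = 6*(-35) + 2 = -210 + 2 = -208)
(z(a(w(0², 1))) - 23*(-209)) - 1*(-42504) = (-208 - 23*(-209)) - 1*(-42504) = (-208 - 1*(-4807)) + 42504 = (-208 + 4807) + 42504 = 4599 + 42504 = 47103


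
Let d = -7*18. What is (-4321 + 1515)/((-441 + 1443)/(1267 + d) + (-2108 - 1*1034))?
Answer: 1600823/1792010 ≈ 0.89331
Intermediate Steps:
d = -126
(-4321 + 1515)/((-441 + 1443)/(1267 + d) + (-2108 - 1*1034)) = (-4321 + 1515)/((-441 + 1443)/(1267 - 126) + (-2108 - 1*1034)) = -2806/(1002/1141 + (-2108 - 1034)) = -2806/(1002*(1/1141) - 3142) = -2806/(1002/1141 - 3142) = -2806/(-3584020/1141) = -2806*(-1141/3584020) = 1600823/1792010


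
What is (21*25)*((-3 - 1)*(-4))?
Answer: 8400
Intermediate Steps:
(21*25)*((-3 - 1)*(-4)) = 525*(-4*(-4)) = 525*16 = 8400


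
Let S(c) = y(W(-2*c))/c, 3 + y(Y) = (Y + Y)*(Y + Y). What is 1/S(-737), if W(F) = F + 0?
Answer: -737/8690701 ≈ -8.4803e-5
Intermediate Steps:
W(F) = F
y(Y) = -3 + 4*Y² (y(Y) = -3 + (Y + Y)*(Y + Y) = -3 + (2*Y)*(2*Y) = -3 + 4*Y²)
S(c) = (-3 + 16*c²)/c (S(c) = (-3 + 4*(-2*c)²)/c = (-3 + 4*(4*c²))/c = (-3 + 16*c²)/c)
1/S(-737) = 1/(-3/(-737) + 16*(-737)) = 1/(-3*(-1/737) - 11792) = 1/(3/737 - 11792) = 1/(-8690701/737) = -737/8690701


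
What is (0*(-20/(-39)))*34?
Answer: 0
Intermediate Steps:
(0*(-20/(-39)))*34 = (0*(-20*(-1/39)))*34 = (0*(20/39))*34 = 0*34 = 0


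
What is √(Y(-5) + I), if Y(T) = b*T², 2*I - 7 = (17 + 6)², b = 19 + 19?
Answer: √1218 ≈ 34.900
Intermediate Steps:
b = 38
I = 268 (I = 7/2 + (17 + 6)²/2 = 7/2 + (½)*23² = 7/2 + (½)*529 = 7/2 + 529/2 = 268)
Y(T) = 38*T²
√(Y(-5) + I) = √(38*(-5)² + 268) = √(38*25 + 268) = √(950 + 268) = √1218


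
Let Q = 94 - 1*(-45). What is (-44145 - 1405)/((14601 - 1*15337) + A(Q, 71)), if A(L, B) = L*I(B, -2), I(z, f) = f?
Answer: 22775/507 ≈ 44.921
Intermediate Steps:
Q = 139 (Q = 94 + 45 = 139)
A(L, B) = -2*L (A(L, B) = L*(-2) = -2*L)
(-44145 - 1405)/((14601 - 1*15337) + A(Q, 71)) = (-44145 - 1405)/((14601 - 1*15337) - 2*139) = -45550/((14601 - 15337) - 278) = -45550/(-736 - 278) = -45550/(-1014) = -45550*(-1/1014) = 22775/507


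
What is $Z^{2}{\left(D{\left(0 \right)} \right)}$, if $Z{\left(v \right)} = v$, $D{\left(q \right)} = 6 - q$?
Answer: $36$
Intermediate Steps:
$Z^{2}{\left(D{\left(0 \right)} \right)} = \left(6 - 0\right)^{2} = \left(6 + 0\right)^{2} = 6^{2} = 36$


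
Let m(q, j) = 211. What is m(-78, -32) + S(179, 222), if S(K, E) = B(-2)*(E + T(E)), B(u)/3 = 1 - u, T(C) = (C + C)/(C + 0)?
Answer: 2227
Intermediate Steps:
T(C) = 2 (T(C) = (2*C)/C = 2)
B(u) = 3 - 3*u (B(u) = 3*(1 - u) = 3 - 3*u)
S(K, E) = 18 + 9*E (S(K, E) = (3 - 3*(-2))*(E + 2) = (3 + 6)*(2 + E) = 9*(2 + E) = 18 + 9*E)
m(-78, -32) + S(179, 222) = 211 + (18 + 9*222) = 211 + (18 + 1998) = 211 + 2016 = 2227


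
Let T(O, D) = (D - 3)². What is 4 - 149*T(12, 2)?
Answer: -145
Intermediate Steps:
T(O, D) = (-3 + D)²
4 - 149*T(12, 2) = 4 - 149*(-3 + 2)² = 4 - 149*(-1)² = 4 - 149*1 = 4 - 149 = -145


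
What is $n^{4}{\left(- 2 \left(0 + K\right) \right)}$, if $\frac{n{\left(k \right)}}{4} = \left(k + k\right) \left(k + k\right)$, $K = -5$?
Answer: $6553600000000$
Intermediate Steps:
$n{\left(k \right)} = 16 k^{2}$ ($n{\left(k \right)} = 4 \left(k + k\right) \left(k + k\right) = 4 \cdot 2 k 2 k = 4 \cdot 4 k^{2} = 16 k^{2}$)
$n^{4}{\left(- 2 \left(0 + K\right) \right)} = \left(16 \left(- 2 \left(0 - 5\right)\right)^{2}\right)^{4} = \left(16 \left(\left(-2\right) \left(-5\right)\right)^{2}\right)^{4} = \left(16 \cdot 10^{2}\right)^{4} = \left(16 \cdot 100\right)^{4} = 1600^{4} = 6553600000000$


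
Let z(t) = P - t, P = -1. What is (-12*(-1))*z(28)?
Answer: -348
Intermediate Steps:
z(t) = -1 - t
(-12*(-1))*z(28) = (-12*(-1))*(-1 - 1*28) = 12*(-1 - 28) = 12*(-29) = -348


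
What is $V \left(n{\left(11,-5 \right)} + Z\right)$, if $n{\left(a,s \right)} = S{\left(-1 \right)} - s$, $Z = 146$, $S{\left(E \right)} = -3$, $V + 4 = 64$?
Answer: $8880$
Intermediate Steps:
$V = 60$ ($V = -4 + 64 = 60$)
$n{\left(a,s \right)} = -3 - s$
$V \left(n{\left(11,-5 \right)} + Z\right) = 60 \left(\left(-3 - -5\right) + 146\right) = 60 \left(\left(-3 + 5\right) + 146\right) = 60 \left(2 + 146\right) = 60 \cdot 148 = 8880$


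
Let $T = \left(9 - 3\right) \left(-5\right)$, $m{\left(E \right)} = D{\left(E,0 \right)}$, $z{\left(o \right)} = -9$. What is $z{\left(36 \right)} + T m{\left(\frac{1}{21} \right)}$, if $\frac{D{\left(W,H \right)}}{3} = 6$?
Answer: $-549$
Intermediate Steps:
$D{\left(W,H \right)} = 18$ ($D{\left(W,H \right)} = 3 \cdot 6 = 18$)
$m{\left(E \right)} = 18$
$T = -30$ ($T = 6 \left(-5\right) = -30$)
$z{\left(36 \right)} + T m{\left(\frac{1}{21} \right)} = -9 - 540 = -549$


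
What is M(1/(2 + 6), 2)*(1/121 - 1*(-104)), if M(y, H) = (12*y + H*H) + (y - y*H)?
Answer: 541155/968 ≈ 559.04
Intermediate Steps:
M(y, H) = H² + 13*y - H*y (M(y, H) = (12*y + H²) + (y - H*y) = (H² + 12*y) + (y - H*y) = H² + 13*y - H*y)
M(1/(2 + 6), 2)*(1/121 - 1*(-104)) = (2² + 13/(2 + 6) - 1*2/(2 + 6))*(1/121 - 1*(-104)) = (4 + 13/8 - 1*2/8)*(1/121 + 104) = (4 + 13*(⅛) - 1*2*⅛)*(12585/121) = (4 + 13/8 - ¼)*(12585/121) = (43/8)*(12585/121) = 541155/968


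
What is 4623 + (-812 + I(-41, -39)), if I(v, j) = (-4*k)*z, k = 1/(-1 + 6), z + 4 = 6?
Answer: 19047/5 ≈ 3809.4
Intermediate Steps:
z = 2 (z = -4 + 6 = 2)
k = ⅕ (k = 1/5 = ⅕ ≈ 0.20000)
I(v, j) = -8/5 (I(v, j) = -4*⅕*2 = -⅘*2 = -8/5)
4623 + (-812 + I(-41, -39)) = 4623 + (-812 - 8/5) = 4623 - 4068/5 = 19047/5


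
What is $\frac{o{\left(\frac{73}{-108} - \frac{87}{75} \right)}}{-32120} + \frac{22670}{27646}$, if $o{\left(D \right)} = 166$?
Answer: $\frac{180892791}{221997380} \approx 0.81484$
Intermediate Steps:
$\frac{o{\left(\frac{73}{-108} - \frac{87}{75} \right)}}{-32120} + \frac{22670}{27646} = \frac{166}{-32120} + \frac{22670}{27646} = 166 \left(- \frac{1}{32120}\right) + 22670 \cdot \frac{1}{27646} = - \frac{83}{16060} + \frac{11335}{13823} = \frac{180892791}{221997380}$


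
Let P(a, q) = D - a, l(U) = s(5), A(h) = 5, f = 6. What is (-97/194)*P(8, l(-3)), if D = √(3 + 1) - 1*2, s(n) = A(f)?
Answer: 4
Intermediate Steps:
s(n) = 5
l(U) = 5
D = 0 (D = √4 - 2 = 2 - 2 = 0)
P(a, q) = -a (P(a, q) = 0 - a = -a)
(-97/194)*P(8, l(-3)) = (-97/194)*(-1*8) = -97*1/194*(-8) = -½*(-8) = 4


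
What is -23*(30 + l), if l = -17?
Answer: -299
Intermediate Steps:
-23*(30 + l) = -23*(30 - 17) = -23*13 = -299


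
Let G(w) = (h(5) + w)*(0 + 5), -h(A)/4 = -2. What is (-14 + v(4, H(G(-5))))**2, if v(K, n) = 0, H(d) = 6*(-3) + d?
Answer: 196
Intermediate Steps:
h(A) = 8 (h(A) = -4*(-2) = 8)
G(w) = 40 + 5*w (G(w) = (8 + w)*(0 + 5) = (8 + w)*5 = 40 + 5*w)
H(d) = -18 + d
(-14 + v(4, H(G(-5))))**2 = (-14 + 0)**2 = (-14)**2 = 196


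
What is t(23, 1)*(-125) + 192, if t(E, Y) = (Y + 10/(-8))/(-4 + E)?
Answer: 14717/76 ≈ 193.64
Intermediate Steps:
t(E, Y) = (-5/4 + Y)/(-4 + E) (t(E, Y) = (Y + 10*(-⅛))/(-4 + E) = (Y - 5/4)/(-4 + E) = (-5/4 + Y)/(-4 + E))
t(23, 1)*(-125) + 192 = ((-5/4 + 1)/(-4 + 23))*(-125) + 192 = (-¼/19)*(-125) + 192 = ((1/19)*(-¼))*(-125) + 192 = -1/76*(-125) + 192 = 125/76 + 192 = 14717/76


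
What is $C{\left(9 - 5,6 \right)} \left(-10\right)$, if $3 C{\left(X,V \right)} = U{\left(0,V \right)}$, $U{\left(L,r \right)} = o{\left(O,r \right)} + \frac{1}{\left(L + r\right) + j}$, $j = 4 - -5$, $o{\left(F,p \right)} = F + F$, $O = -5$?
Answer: $\frac{298}{9} \approx 33.111$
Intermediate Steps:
$o{\left(F,p \right)} = 2 F$
$j = 9$ ($j = 4 + 5 = 9$)
$U{\left(L,r \right)} = -10 + \frac{1}{9 + L + r}$ ($U{\left(L,r \right)} = 2 \left(-5\right) + \frac{1}{\left(L + r\right) + 9} = -10 + \frac{1}{9 + L + r}$)
$C{\left(X,V \right)} = \frac{-89 - 10 V}{3 \left(9 + V\right)}$ ($C{\left(X,V \right)} = \frac{\frac{1}{9 + 0 + V} \left(-89 - 0 - 10 V\right)}{3} = \frac{\frac{1}{9 + V} \left(-89 + 0 - 10 V\right)}{3} = \frac{\frac{1}{9 + V} \left(-89 - 10 V\right)}{3} = \frac{-89 - 10 V}{3 \left(9 + V\right)}$)
$C{\left(9 - 5,6 \right)} \left(-10\right) = \frac{-89 - 60}{3 \left(9 + 6\right)} \left(-10\right) = \frac{-89 - 60}{3 \cdot 15} \left(-10\right) = \frac{1}{3} \cdot \frac{1}{15} \left(-149\right) \left(-10\right) = \left(- \frac{149}{45}\right) \left(-10\right) = \frac{298}{9}$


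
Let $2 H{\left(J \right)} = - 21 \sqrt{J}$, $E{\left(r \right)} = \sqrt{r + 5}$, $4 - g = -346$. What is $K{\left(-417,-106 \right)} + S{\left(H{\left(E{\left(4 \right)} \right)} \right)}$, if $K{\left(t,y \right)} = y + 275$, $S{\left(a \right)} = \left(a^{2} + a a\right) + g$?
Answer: $\frac{2361}{2} \approx 1180.5$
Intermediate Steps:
$g = 350$ ($g = 4 - -346 = 4 + 346 = 350$)
$E{\left(r \right)} = \sqrt{5 + r}$
$H{\left(J \right)} = - \frac{21 \sqrt{J}}{2}$ ($H{\left(J \right)} = \frac{\left(-21\right) \sqrt{J}}{2} = - \frac{21 \sqrt{J}}{2}$)
$S{\left(a \right)} = 350 + 2 a^{2}$ ($S{\left(a \right)} = \left(a^{2} + a a\right) + 350 = \left(a^{2} + a^{2}\right) + 350 = 2 a^{2} + 350 = 350 + 2 a^{2}$)
$K{\left(t,y \right)} = 275 + y$
$K{\left(-417,-106 \right)} + S{\left(H{\left(E{\left(4 \right)} \right)} \right)} = \left(275 - 106\right) + \left(350 + 2 \left(- \frac{21 \sqrt{\sqrt{5 + 4}}}{2}\right)^{2}\right) = 169 + \left(350 + 2 \left(- \frac{21 \sqrt{\sqrt{9}}}{2}\right)^{2}\right) = 169 + \left(350 + 2 \left(- \frac{21 \sqrt{3}}{2}\right)^{2}\right) = 169 + \left(350 + 2 \cdot \frac{1323}{4}\right) = 169 + \left(350 + \frac{1323}{2}\right) = 169 + \frac{2023}{2} = \frac{2361}{2}$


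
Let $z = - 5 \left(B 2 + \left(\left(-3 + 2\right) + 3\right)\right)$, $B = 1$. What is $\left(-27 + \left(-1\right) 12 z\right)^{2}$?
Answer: $45369$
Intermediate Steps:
$z = -20$ ($z = - 5 \left(1 \cdot 2 + \left(\left(-3 + 2\right) + 3\right)\right) = - 5 \left(2 + \left(-1 + 3\right)\right) = - 5 \left(2 + 2\right) = \left(-5\right) 4 = -20$)
$\left(-27 + \left(-1\right) 12 z\right)^{2} = \left(-27 + \left(-1\right) 12 \left(-20\right)\right)^{2} = \left(-27 - -240\right)^{2} = \left(-27 + 240\right)^{2} = 213^{2} = 45369$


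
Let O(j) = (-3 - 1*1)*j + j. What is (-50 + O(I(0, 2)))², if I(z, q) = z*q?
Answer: 2500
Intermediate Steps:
I(z, q) = q*z
O(j) = -3*j (O(j) = (-3 - 1)*j + j = -4*j + j = -3*j)
(-50 + O(I(0, 2)))² = (-50 - 6*0)² = (-50 - 3*0)² = (-50 + 0)² = (-50)² = 2500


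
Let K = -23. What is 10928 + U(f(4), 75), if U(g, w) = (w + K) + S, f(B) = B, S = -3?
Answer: 10977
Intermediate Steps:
U(g, w) = -26 + w (U(g, w) = (w - 23) - 3 = (-23 + w) - 3 = -26 + w)
10928 + U(f(4), 75) = 10928 + (-26 + 75) = 10928 + 49 = 10977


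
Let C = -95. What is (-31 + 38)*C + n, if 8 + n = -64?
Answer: -737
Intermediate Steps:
n = -72 (n = -8 - 64 = -72)
(-31 + 38)*C + n = (-31 + 38)*(-95) - 72 = 7*(-95) - 72 = -665 - 72 = -737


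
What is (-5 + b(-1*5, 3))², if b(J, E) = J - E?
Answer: 169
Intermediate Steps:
(-5 + b(-1*5, 3))² = (-5 + (-1*5 - 1*3))² = (-5 + (-5 - 3))² = (-5 - 8)² = (-13)² = 169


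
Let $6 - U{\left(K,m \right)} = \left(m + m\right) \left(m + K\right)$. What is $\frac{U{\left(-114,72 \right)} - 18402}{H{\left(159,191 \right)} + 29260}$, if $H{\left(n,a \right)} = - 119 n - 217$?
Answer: $- \frac{294}{241} \approx -1.2199$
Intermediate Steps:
$H{\left(n,a \right)} = -217 - 119 n$
$U{\left(K,m \right)} = 6 - 2 m \left(K + m\right)$ ($U{\left(K,m \right)} = 6 - \left(m + m\right) \left(m + K\right) = 6 - 2 m \left(K + m\right)$)
$\frac{U{\left(-114,72 \right)} - 18402}{H{\left(159,191 \right)} + 29260} = \frac{\left(6 - 2 \cdot 72^{2} - \left(-228\right) 72\right) - 18402}{\left(-217 - 18921\right) + 29260} = \frac{\left(6 - 10368 + 16416\right) - 18402}{\left(-217 - 18921\right) + 29260} = \frac{\left(6 - 10368 + 16416\right) - 18402}{-19138 + 29260} = \frac{6054 - 18402}{10122} = \left(-12348\right) \frac{1}{10122} = - \frac{294}{241}$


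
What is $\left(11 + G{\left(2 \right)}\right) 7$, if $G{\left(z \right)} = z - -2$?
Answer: $105$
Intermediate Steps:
$G{\left(z \right)} = 2 + z$ ($G{\left(z \right)} = z + 2 = 2 + z$)
$\left(11 + G{\left(2 \right)}\right) 7 = \left(11 + \left(2 + 2\right)\right) 7 = \left(11 + 4\right) 7 = 15 \cdot 7 = 105$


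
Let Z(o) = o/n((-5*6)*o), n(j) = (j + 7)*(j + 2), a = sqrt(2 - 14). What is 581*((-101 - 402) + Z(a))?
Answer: 581*(-135811*sqrt(3) + 2712679*I)/(-5393*I + 270*sqrt(3)) ≈ -2.9224e+5 - 0.1852*I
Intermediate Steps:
a = 2*I*sqrt(3) (a = sqrt(-12) = 2*I*sqrt(3) ≈ 3.4641*I)
n(j) = (2 + j)*(7 + j) (n(j) = (7 + j)*(2 + j) = (2 + j)*(7 + j))
Z(o) = o/(14 - 270*o + 900*o**2) (Z(o) = o/(14 + ((-5*6)*o)**2 + 9*((-5*6)*o)) = o/(14 + (-30*o)**2 + 9*(-30*o)) = o/(14 + 900*o**2 - 270*o) = o/(14 - 270*o + 900*o**2))
581*((-101 - 402) + Z(a)) = 581*((-101 - 402) + (2*I*sqrt(3))/(2*(7 - 270*I*sqrt(3) + 450*(2*I*sqrt(3))**2))) = 581*(-503 + (2*I*sqrt(3))/(2*(7 - 270*I*sqrt(3) + 450*(-12)))) = 581*(-503 + (2*I*sqrt(3))/(2*(7 - 270*I*sqrt(3) - 5400))) = 581*(-503 + (2*I*sqrt(3))/(2*(-5393 - 270*I*sqrt(3)))) = 581*(-503 + I*sqrt(3)/(-5393 - 270*I*sqrt(3))) = -292243 + 581*I*sqrt(3)/(-5393 - 270*I*sqrt(3))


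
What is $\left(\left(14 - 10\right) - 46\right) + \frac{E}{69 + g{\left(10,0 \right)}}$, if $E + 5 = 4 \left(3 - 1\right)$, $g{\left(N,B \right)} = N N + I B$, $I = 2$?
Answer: $- \frac{7095}{169} \approx -41.982$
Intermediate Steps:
$g{\left(N,B \right)} = N^{2} + 2 B$ ($g{\left(N,B \right)} = N N + 2 B = N^{2} + 2 B$)
$E = 3$ ($E = -5 + 4 \left(3 - 1\right) = -5 + 4 \cdot 2 = -5 + 8 = 3$)
$\left(\left(14 - 10\right) - 46\right) + \frac{E}{69 + g{\left(10,0 \right)}} = \left(\left(14 - 10\right) - 46\right) + \frac{1}{69 + \left(10^{2} + 2 \cdot 0\right)} 3 = \left(4 - 46\right) + \frac{1}{69 + \left(100 + 0\right)} 3 = -42 + \frac{1}{69 + 100} \cdot 3 = -42 + \frac{1}{169} \cdot 3 = -42 + \frac{3}{169} = - \frac{7095}{169}$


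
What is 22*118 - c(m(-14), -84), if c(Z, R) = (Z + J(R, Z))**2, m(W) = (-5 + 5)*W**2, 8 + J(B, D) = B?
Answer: -5868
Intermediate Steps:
J(B, D) = -8 + B
m(W) = 0 (m(W) = 0*W**2 = 0)
c(Z, R) = (-8 + R + Z)**2 (c(Z, R) = (Z + (-8 + R))**2 = (-8 + R + Z)**2)
22*118 - c(m(-14), -84) = 22*118 - (-8 - 84 + 0)**2 = 2596 - 1*(-92)**2 = 2596 - 1*8464 = 2596 - 8464 = -5868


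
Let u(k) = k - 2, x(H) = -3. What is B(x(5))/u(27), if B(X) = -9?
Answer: -9/25 ≈ -0.36000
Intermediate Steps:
u(k) = -2 + k
B(x(5))/u(27) = -9/(-2 + 27) = -9/25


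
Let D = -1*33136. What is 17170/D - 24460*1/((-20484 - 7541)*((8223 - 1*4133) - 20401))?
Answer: -41313096649/79720991160 ≈ -0.51822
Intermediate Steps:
D = -33136
17170/D - 24460*1/((-20484 - 7541)*((8223 - 1*4133) - 20401)) = 17170/(-33136) - 24460*1/((-20484 - 7541)*((8223 - 1*4133) - 20401)) = 17170*(-1/33136) - 24460*(-1/(28025*((8223 - 4133) - 20401))) = -8585/16568 - 24460*(-1/(28025*(4090 - 20401))) = -8585/16568 - 24460/((-16311*(-28025))) = -8585/16568 - 24460/457115775 = -8585/16568 - 24460*1/457115775 = -8585/16568 - 4892/91423155 = -41313096649/79720991160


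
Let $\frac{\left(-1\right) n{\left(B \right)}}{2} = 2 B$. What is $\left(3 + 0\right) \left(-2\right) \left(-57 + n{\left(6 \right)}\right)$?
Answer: $486$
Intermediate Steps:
$n{\left(B \right)} = - 4 B$ ($n{\left(B \right)} = - 2 \cdot 2 B = - 4 B$)
$\left(3 + 0\right) \left(-2\right) \left(-57 + n{\left(6 \right)}\right) = \left(3 + 0\right) \left(-2\right) \left(-57 - 24\right) = 3 \left(-2\right) \left(-57 - 24\right) = \left(-6\right) \left(-81\right) = 486$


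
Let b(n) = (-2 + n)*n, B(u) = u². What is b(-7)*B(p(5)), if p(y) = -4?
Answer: 1008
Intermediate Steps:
b(n) = n*(-2 + n)
b(-7)*B(p(5)) = -7*(-2 - 7)*(-4)² = -7*(-9)*16 = 63*16 = 1008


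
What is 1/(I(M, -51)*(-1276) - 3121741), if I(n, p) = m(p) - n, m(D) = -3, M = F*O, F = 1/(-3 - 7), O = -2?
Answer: -5/15588289 ≈ -3.2075e-7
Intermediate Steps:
F = -⅒ (F = 1/(-10) = -⅒ ≈ -0.10000)
M = ⅕ (M = -⅒*(-2) = ⅕ ≈ 0.20000)
I(n, p) = -3 - n
1/(I(M, -51)*(-1276) - 3121741) = 1/((-3 - 1*⅕)*(-1276) - 3121741) = 1/((-3 - ⅕)*(-1276) - 3121741) = 1/(-16/5*(-1276) - 3121741) = 1/(20416/5 - 3121741) = 1/(-15588289/5) = -5/15588289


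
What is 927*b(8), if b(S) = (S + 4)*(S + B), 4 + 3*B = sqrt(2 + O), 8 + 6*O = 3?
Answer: 74160 + 618*sqrt(42) ≈ 78165.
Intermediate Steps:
O = -5/6 (O = -4/3 + (1/6)*3 = -4/3 + 1/2 = -5/6 ≈ -0.83333)
B = -4/3 + sqrt(42)/18 (B = -4/3 + sqrt(2 - 5/6)/3 = -4/3 + sqrt(7/6)/3 = -4/3 + (sqrt(42)/6)/3 = -4/3 + sqrt(42)/18 ≈ -0.97329)
b(S) = (4 + S)*(-4/3 + S + sqrt(42)/18) (b(S) = (S + 4)*(S + (-4/3 + sqrt(42)/18)) = (4 + S)*(-4/3 + S + sqrt(42)/18))
927*b(8) = 927*(-16/3 + 8**2 + 2*sqrt(42)/9 + (8/3)*8 + (1/18)*8*sqrt(42)) = 927*(-16/3 + 64 + 2*sqrt(42)/9 + 64/3 + 4*sqrt(42)/9) = 927*(80 + 2*sqrt(42)/3) = 74160 + 618*sqrt(42)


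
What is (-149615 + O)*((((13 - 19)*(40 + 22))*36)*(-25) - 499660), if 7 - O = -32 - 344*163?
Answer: 15415069440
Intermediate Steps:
O = 56111 (O = 7 - (-32 - 344*163) = 7 - (-32 - 56072) = 7 - 1*(-56104) = 7 + 56104 = 56111)
(-149615 + O)*((((13 - 19)*(40 + 22))*36)*(-25) - 499660) = (-149615 + 56111)*((((13 - 19)*(40 + 22))*36)*(-25) - 499660) = -93504*((-6*62*36)*(-25) - 499660) = -93504*(-372*36*(-25) - 499660) = -93504*(-13392*(-25) - 499660) = -93504*(334800 - 499660) = -93504*(-164860) = 15415069440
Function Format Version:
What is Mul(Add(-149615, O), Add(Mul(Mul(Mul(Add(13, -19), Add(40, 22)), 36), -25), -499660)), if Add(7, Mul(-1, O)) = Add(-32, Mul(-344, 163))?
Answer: 15415069440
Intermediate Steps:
O = 56111 (O = Add(7, Mul(-1, Add(-32, Mul(-344, 163)))) = Add(7, Mul(-1, Add(-32, -56072))) = Add(7, Mul(-1, -56104)) = Add(7, 56104) = 56111)
Mul(Add(-149615, O), Add(Mul(Mul(Mul(Add(13, -19), Add(40, 22)), 36), -25), -499660)) = Mul(Add(-149615, 56111), Add(Mul(Mul(Mul(Add(13, -19), Add(40, 22)), 36), -25), -499660)) = Mul(-93504, Add(Mul(Mul(Mul(-6, 62), 36), -25), -499660)) = Mul(-93504, Add(Mul(Mul(-372, 36), -25), -499660)) = Mul(-93504, Add(Mul(-13392, -25), -499660)) = Mul(-93504, Add(334800, -499660)) = Mul(-93504, -164860) = 15415069440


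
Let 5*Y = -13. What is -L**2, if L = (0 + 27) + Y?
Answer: -14884/25 ≈ -595.36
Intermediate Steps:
Y = -13/5 (Y = (1/5)*(-13) = -13/5 ≈ -2.6000)
L = 122/5 (L = (0 + 27) - 13/5 = 27 - 13/5 = 122/5 ≈ 24.400)
-L**2 = -(122/5)**2 = -1*14884/25 = -14884/25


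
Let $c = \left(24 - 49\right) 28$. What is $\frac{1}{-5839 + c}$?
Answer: $- \frac{1}{6539} \approx -0.00015293$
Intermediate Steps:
$c = -700$ ($c = \left(-25\right) 28 = -700$)
$\frac{1}{-5839 + c} = \frac{1}{-5839 - 700} = \frac{1}{-6539} = - \frac{1}{6539}$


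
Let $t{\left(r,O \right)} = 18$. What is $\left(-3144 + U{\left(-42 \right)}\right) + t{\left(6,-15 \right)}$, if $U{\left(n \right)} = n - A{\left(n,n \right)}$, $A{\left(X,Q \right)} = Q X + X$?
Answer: $-4890$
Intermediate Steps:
$A{\left(X,Q \right)} = X + Q X$
$U{\left(n \right)} = n - n \left(1 + n\right)$
$\left(-3144 + U{\left(-42 \right)}\right) + t{\left(6,-15 \right)} = \left(-3144 - \left(-42\right)^{2}\right) + 18 = \left(-3144 - 1764\right) + 18 = -4908 + 18 = -4890$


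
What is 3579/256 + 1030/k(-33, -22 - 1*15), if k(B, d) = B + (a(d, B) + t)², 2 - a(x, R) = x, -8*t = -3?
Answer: 364442947/24860928 ≈ 14.659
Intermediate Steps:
t = 3/8 (t = -⅛*(-3) = 3/8 ≈ 0.37500)
a(x, R) = 2 - x
k(B, d) = B + (19/8 - d)² (k(B, d) = B + ((2 - d) + 3/8)² = B + (19/8 - d)²)
3579/256 + 1030/k(-33, -22 - 1*15) = 3579/256 + 1030/(-33 + (-19 + 8*(-22 - 1*15))²/64) = 3579*(1/256) + 1030/(-33 + (-19 + 8*(-22 - 15))²/64) = 3579/256 + 1030/(-33 + (-19 + 8*(-37))²/64) = 3579/256 + 1030/(-33 + (-19 - 296)²/64) = 3579/256 + 1030/(-33 + (1/64)*(-315)²) = 3579/256 + 1030/(-33 + (1/64)*99225) = 3579/256 + 1030/(-33 + 99225/64) = 3579/256 + 1030/(97113/64) = 3579/256 + 1030*(64/97113) = 3579/256 + 65920/97113 = 364442947/24860928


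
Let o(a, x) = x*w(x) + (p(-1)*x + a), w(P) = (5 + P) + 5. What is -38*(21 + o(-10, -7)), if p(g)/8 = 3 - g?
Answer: 8892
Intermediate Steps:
p(g) = 24 - 8*g (p(g) = 8*(3 - g) = 24 - 8*g)
w(P) = 10 + P
o(a, x) = a + 32*x + x*(10 + x) (o(a, x) = x*(10 + x) + ((24 - 8*(-1))*x + a) = x*(10 + x) + ((24 + 8)*x + a) = x*(10 + x) + (32*x + a) = x*(10 + x) + (a + 32*x) = a + 32*x + x*(10 + x))
-38*(21 + o(-10, -7)) = -38*(21 + (-10 + (-7)² + 42*(-7))) = -38*(21 + (-10 + 49 - 294)) = -38*(21 - 255) = -38*(-234) = 8892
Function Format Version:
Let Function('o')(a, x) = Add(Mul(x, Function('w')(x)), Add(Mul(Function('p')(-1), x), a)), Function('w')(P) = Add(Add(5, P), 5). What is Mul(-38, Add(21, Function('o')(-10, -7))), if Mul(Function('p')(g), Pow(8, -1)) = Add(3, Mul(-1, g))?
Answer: 8892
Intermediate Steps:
Function('p')(g) = Add(24, Mul(-8, g)) (Function('p')(g) = Mul(8, Add(3, Mul(-1, g))) = Add(24, Mul(-8, g)))
Function('w')(P) = Add(10, P)
Function('o')(a, x) = Add(a, Mul(32, x), Mul(x, Add(10, x))) (Function('o')(a, x) = Add(Mul(x, Add(10, x)), Add(Mul(Add(24, Mul(-8, -1)), x), a)) = Add(Mul(x, Add(10, x)), Add(Mul(Add(24, 8), x), a)) = Add(Mul(x, Add(10, x)), Add(Mul(32, x), a)) = Add(Mul(x, Add(10, x)), Add(a, Mul(32, x))) = Add(a, Mul(32, x), Mul(x, Add(10, x))))
Mul(-38, Add(21, Function('o')(-10, -7))) = Mul(-38, Add(21, Add(-10, Pow(-7, 2), Mul(42, -7)))) = Mul(-38, Add(21, Add(-10, 49, -294))) = Mul(-38, Add(21, -255)) = Mul(-38, -234) = 8892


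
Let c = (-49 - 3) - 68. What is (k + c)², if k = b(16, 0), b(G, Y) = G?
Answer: 10816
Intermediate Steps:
k = 16
c = -120 (c = -52 - 68 = -120)
(k + c)² = (16 - 120)² = (-104)² = 10816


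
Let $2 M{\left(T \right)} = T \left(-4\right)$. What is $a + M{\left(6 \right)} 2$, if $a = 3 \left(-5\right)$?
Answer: $-39$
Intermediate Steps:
$M{\left(T \right)} = - 2 T$ ($M{\left(T \right)} = \frac{T \left(-4\right)}{2} = \frac{\left(-4\right) T}{2} = - 2 T$)
$a = -15$
$a + M{\left(6 \right)} 2 = -15 + \left(-2\right) 6 \cdot 2 = -15 - 24 = -39$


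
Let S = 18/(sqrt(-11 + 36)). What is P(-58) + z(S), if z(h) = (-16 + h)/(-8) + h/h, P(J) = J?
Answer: -1109/20 ≈ -55.450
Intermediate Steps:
S = 18/5 (S = 18/(sqrt(25)) = 18/5 ≈ 3.6000)
z(h) = 3 - h/8 (z(h) = (-16 + h)*(-1/8) + 1 = (2 - h/8) + 1 = 3 - h/8)
P(-58) + z(S) = -58 + (3 - 1/8*18/5) = -58 + (3 - 9/20) = -58 + 51/20 = -1109/20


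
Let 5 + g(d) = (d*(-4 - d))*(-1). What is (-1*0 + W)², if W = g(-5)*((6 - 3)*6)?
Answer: 0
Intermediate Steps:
g(d) = -5 - d*(-4 - d) (g(d) = -5 + (d*(-4 - d))*(-1) = -5 - d*(-4 - d))
W = 0 (W = (-5 + (-5)² + 4*(-5))*((6 - 3)*6) = (-5 + 25 - 20)*(3*6) = 0*18 = 0)
(-1*0 + W)² = (-1*0 + 0)² = (0 + 0)² = 0² = 0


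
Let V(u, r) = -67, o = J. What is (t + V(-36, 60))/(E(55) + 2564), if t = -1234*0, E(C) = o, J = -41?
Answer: -67/2523 ≈ -0.026556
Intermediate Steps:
o = -41
E(C) = -41
t = 0
(t + V(-36, 60))/(E(55) + 2564) = (0 - 67)/(-41 + 2564) = -67/2523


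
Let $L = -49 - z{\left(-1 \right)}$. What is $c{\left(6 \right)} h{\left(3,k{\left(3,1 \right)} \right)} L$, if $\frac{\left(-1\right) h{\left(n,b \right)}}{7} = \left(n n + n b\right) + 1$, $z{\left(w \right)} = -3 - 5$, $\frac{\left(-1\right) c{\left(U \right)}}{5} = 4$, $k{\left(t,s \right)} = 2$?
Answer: $-91840$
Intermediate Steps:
$c{\left(U \right)} = -20$ ($c{\left(U \right)} = \left(-5\right) 4 = -20$)
$z{\left(w \right)} = -8$ ($z{\left(w \right)} = -3 - 5 = -8$)
$h{\left(n,b \right)} = -7 - 7 n^{2} - 7 b n$ ($h{\left(n,b \right)} = - 7 \left(\left(n n + n b\right) + 1\right) = - 7 \left(\left(n^{2} + b n\right) + 1\right) = - 7 \left(1 + n^{2} + b n\right) = -7 - 7 n^{2} - 7 b n$)
$L = -41$ ($L = -49 - -8 = -49 + 8 = -41$)
$c{\left(6 \right)} h{\left(3,k{\left(3,1 \right)} \right)} L = - 20 \left(-7 - 7 \cdot 3^{2} - 14 \cdot 3\right) \left(-41\right) = - 20 \left(-7 - 63 - 42\right) \left(-41\right) = \left(-20\right) \left(-112\right) \left(-41\right) = 2240 \left(-41\right) = -91840$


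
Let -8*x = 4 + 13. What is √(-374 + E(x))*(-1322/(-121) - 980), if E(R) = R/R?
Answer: -117258*I*√373/121 ≈ -18716.0*I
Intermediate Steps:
x = -17/8 (x = -(4 + 13)/8 = -⅛*17 = -17/8 ≈ -2.1250)
E(R) = 1
√(-374 + E(x))*(-1322/(-121) - 980) = √(-374 + 1)*(-1322/(-121) - 980) = √(-373)*(-1322*(-1/121) - 980) = (I*√373)*(1322/121 - 980) = (I*√373)*(-117258/121) = -117258*I*√373/121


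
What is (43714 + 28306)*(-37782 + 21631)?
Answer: -1163195020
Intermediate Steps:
(43714 + 28306)*(-37782 + 21631) = 72020*(-16151) = -1163195020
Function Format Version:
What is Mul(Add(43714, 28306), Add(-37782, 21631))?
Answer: -1163195020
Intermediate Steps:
Mul(Add(43714, 28306), Add(-37782, 21631)) = Mul(72020, -16151) = -1163195020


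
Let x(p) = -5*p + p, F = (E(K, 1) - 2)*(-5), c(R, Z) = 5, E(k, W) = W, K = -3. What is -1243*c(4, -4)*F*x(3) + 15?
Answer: 372915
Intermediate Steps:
F = 5 (F = (1 - 2)*(-5) = -1*(-5) = 5)
x(p) = -4*p
-1243*c(4, -4)*F*x(3) + 15 = -1243*5*5*(-4*3) + 15 = -31075*(-12) + 15 = -1243*(-300) + 15 = 372900 + 15 = 372915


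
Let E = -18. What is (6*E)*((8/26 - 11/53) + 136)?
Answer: -10127484/689 ≈ -14699.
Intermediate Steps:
(6*E)*((8/26 - 11/53) + 136) = (6*(-18))*((8/26 - 11/53) + 136) = -108*((8*(1/26) - 11*1/53) + 136) = -108*((4/13 - 11/53) + 136) = -108*(69/689 + 136) = -108*93773/689 = -10127484/689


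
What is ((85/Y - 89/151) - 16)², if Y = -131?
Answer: 116274180100/391287961 ≈ 297.16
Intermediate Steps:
((85/Y - 89/151) - 16)² = ((85/(-131) - 89/151) - 16)² = ((85*(-1/131) - 89*1/151) - 16)² = ((-85/131 - 89/151) - 16)² = (-24494/19781 - 16)² = (-340990/19781)² = 116274180100/391287961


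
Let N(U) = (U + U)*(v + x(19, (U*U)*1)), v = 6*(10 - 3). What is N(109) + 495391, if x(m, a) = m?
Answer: 508689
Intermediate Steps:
v = 42 (v = 6*7 = 42)
N(U) = 122*U (N(U) = (U + U)*(42 + 19) = (2*U)*61 = 122*U)
N(109) + 495391 = 122*109 + 495391 = 13298 + 495391 = 508689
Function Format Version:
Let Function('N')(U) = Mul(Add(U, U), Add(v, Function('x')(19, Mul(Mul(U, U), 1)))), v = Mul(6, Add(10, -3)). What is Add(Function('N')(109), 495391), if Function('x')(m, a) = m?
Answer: 508689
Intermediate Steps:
v = 42 (v = Mul(6, 7) = 42)
Function('N')(U) = Mul(122, U) (Function('N')(U) = Mul(Add(U, U), Add(42, 19)) = Mul(Mul(2, U), 61) = Mul(122, U))
Add(Function('N')(109), 495391) = Add(Mul(122, 109), 495391) = Add(13298, 495391) = 508689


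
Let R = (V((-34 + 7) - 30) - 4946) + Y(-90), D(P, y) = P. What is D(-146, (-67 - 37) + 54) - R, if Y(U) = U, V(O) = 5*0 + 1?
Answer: 4889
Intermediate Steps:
V(O) = 1 (V(O) = 0 + 1 = 1)
R = -5035 (R = (1 - 4946) - 90 = -4945 - 90 = -5035)
D(-146, (-67 - 37) + 54) - R = -146 - 1*(-5035) = -146 + 5035 = 4889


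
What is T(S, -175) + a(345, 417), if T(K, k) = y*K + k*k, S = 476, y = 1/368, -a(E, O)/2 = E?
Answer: 2754139/92 ≈ 29936.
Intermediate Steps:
a(E, O) = -2*E
y = 1/368 ≈ 0.0027174
T(K, k) = k**2 + K/368 (T(K, k) = K/368 + k*k = K/368 + k**2 = k**2 + K/368)
T(S, -175) + a(345, 417) = ((-175)**2 + (1/368)*476) - 2*345 = (30625 + 119/92) - 690 = 2817619/92 - 690 = 2754139/92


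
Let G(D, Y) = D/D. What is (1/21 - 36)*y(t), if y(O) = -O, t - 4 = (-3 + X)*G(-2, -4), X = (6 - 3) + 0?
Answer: 3020/21 ≈ 143.81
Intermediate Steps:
G(D, Y) = 1
X = 3 (X = 3 + 0 = 3)
t = 4 (t = 4 + (-3 + 3)*1 = 4 + 0*1 = 4 + 0 = 4)
(1/21 - 36)*y(t) = (1/21 - 36)*(-1*4) = (1/21 - 36)*(-4) = -755/21*(-4) = 3020/21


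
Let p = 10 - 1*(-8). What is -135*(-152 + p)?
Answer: 18090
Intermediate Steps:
p = 18 (p = 10 + 8 = 18)
-135*(-152 + p) = -135*(-152 + 18) = -135*(-134) = 18090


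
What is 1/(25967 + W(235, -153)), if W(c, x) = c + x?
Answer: 1/26049 ≈ 3.8389e-5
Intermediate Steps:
1/(25967 + W(235, -153)) = 1/(25967 + (235 - 153)) = 1/(25967 + 82) = 1/26049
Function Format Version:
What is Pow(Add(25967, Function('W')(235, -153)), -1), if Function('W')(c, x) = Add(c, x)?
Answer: Rational(1, 26049) ≈ 3.8389e-5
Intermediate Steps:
Pow(Add(25967, Function('W')(235, -153)), -1) = Pow(Add(25967, Add(235, -153)), -1) = Pow(Add(25967, 82), -1) = Pow(26049, -1) = Rational(1, 26049)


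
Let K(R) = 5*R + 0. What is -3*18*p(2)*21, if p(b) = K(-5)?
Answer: 28350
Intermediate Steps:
K(R) = 5*R
p(b) = -25 (p(b) = 5*(-5) = -25)
-3*18*p(2)*21 = -3*18*(-25)*21 = -(-1350)*21 = -3*(-9450) = 28350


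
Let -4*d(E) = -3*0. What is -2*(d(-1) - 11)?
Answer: 22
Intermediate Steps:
d(E) = 0 (d(E) = -(-3)*0/4 = -1/4*0 = 0)
-2*(d(-1) - 11) = -2*(0 - 11) = -2*(-11) = 22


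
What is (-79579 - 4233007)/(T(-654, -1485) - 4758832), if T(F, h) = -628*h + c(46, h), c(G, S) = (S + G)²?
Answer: 4312586/1755531 ≈ 2.4566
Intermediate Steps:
c(G, S) = (G + S)²
T(F, h) = (46 + h)² - 628*h (T(F, h) = -628*h + (46 + h)² = (46 + h)² - 628*h)
(-79579 - 4233007)/(T(-654, -1485) - 4758832) = (-79579 - 4233007)/(((46 - 1485)² - 628*(-1485)) - 4758832) = -4312586/(((-1439)² + 932580) - 4758832) = -4312586/((2070721 + 932580) - 4758832) = -4312586/(3003301 - 4758832) = -4312586/(-1755531) = -4312586*(-1/1755531) = 4312586/1755531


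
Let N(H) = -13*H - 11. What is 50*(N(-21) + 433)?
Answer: 34750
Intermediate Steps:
N(H) = -11 - 13*H
50*(N(-21) + 433) = 50*((-11 - 13*(-21)) + 433) = 50*((-11 + 273) + 433) = 50*(262 + 433) = 50*695 = 34750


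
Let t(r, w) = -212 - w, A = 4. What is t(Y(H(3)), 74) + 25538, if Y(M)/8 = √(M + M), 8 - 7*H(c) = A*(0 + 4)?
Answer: 25252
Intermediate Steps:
H(c) = -8/7 (H(c) = 8/7 - 4*(0 + 4)/7 = 8/7 - 4*4/7 = 8/7 - ⅐*16 = 8/7 - 16/7 = -8/7)
Y(M) = 8*√2*√M (Y(M) = 8*√(M + M) = 8*√(2*M) = 8*(√2*√M) = 8*√2*√M)
t(Y(H(3)), 74) + 25538 = (-212 - 1*74) + 25538 = (-212 - 74) + 25538 = -286 + 25538 = 25252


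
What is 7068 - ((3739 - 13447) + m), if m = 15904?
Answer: 872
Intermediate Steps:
7068 - ((3739 - 13447) + m) = 7068 - ((3739 - 13447) + 15904) = 7068 - (-9708 + 15904) = 7068 - 1*6196 = 7068 - 6196 = 872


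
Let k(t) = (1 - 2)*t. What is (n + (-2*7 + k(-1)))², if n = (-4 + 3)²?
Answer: 144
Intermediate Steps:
k(t) = -t
n = 1 (n = (-1)² = 1)
(n + (-2*7 + k(-1)))² = (1 + (-2*7 - 1*(-1)))² = (1 + (-14 + 1))² = (1 - 13)² = (-12)² = 144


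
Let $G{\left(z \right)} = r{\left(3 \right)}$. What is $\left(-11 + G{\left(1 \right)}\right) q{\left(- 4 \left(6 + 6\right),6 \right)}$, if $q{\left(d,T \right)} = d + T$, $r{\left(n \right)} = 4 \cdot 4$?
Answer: $-210$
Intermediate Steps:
$r{\left(n \right)} = 16$
$q{\left(d,T \right)} = T + d$
$G{\left(z \right)} = 16$
$\left(-11 + G{\left(1 \right)}\right) q{\left(- 4 \left(6 + 6\right),6 \right)} = \left(-11 + 16\right) \left(6 - 4 \left(6 + 6\right)\right) = 5 \left(6 - 48\right) = 5 \left(-42\right) = -210$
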